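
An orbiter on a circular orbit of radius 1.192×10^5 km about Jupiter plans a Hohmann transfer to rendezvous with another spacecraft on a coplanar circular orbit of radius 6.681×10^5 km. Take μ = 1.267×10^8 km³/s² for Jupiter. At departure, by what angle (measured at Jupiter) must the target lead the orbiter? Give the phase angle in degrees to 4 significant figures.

The Hohmann ellipse has a_t = (r₁ + r₂)/2 = 3.9365×10^5 km.
Transfer time t = π√(a_t³/μ) = 68933.0 s.
Target angular speed ω₂ = √(μ/r₂³) = 2.06123×10^-5 rad/s.
Angle swept by the target during transfer: ω₂·t = 1.4209 rad = 81.41°.
Arrival is 180° from departure on the ellipse, so φ = 180° − 81.41° = 98.59°.

φ = 98.59°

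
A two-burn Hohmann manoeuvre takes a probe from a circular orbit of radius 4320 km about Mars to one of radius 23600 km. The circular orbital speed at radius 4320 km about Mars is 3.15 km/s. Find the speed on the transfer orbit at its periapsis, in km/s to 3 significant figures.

From the circular-orbit relation v² = μ/r at r = 4320 km: μ = v²r = (3.15)² × 4320 = 42865.2 km³/s².
Transfer-ellipse semi-major axis a_t = (r₁ + r₂)/2 = (4320 + 23600)/2 = 13960 km.
The periapsis of the transfer ellipse is at r = 4320 km.
Applying v² = μ(2/r − 1/a_t): v = 4.096 km/s.

v = 4.10 km/s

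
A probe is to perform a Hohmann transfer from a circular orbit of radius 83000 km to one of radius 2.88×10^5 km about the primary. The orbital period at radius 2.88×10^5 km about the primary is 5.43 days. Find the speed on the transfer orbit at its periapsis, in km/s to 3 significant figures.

From Kepler's third law T² = 4π²r³/μ at r = 2.88×10^5 km, T = 5.43 days = 5.43 × 86400 s = 4.69152×10^5 s: μ = 4π²r³/T² = 4.28460×10^6 km³/s².
The Hohmann ellipse has a_t = (r₁ + r₂)/2 = 1.855×10^5 km.
The periapsis of the transfer ellipse is at r = 83000 km.
Applying v² = μ(2/r − 1/a_t): v = 8.952 km/s.

v = 8.95 km/s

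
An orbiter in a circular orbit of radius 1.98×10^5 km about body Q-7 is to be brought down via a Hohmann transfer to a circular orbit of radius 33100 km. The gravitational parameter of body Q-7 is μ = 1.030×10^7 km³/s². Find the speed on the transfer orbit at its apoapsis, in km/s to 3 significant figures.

v = 3.86 km/s

Semi-major axis of the transfer orbit: a_t = (1.980×10^5 + 33100)/2 = 1.1555×10^5 km.
At apoapsis, r = 1.980×10^5 km.
From the vis-viva equation, v = √[μ(2/r − 1/a_t)] = 3.860 km/s.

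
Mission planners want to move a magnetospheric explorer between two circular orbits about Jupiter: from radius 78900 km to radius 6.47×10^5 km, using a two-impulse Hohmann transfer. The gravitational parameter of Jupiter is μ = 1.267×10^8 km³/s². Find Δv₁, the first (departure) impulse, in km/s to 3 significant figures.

Semi-major axis of the transfer orbit: a_t = (78900 + 6.470×10^5)/2 = 3.6295×10^5 km.
Circular speed at r = 78900 km: v_c = √(μ/r) = 40.07 km/s.
Vis-viva on the transfer ellipse at r = 78900 km gives v_t = √[μ(2/r − 1/a_t)] = 53.50 km/s.
Δv₁ = |v_t − v_c| = |53.50 − 40.07| = 13.43 km/s.

Δv₁ = 13.4 km/s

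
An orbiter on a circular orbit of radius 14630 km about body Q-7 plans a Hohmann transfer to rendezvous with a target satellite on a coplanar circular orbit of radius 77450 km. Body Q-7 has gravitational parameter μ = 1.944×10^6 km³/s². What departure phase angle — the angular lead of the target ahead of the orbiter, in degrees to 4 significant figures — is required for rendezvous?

φ = 97.50°

The Hohmann ellipse has a_t = (r₁ + r₂)/2 = 46040 km.
The half-period of the transfer ellipse is t = π√(a_t³/μ) = 22259 s.
Target angular speed ω₂ = √(μ/r₂³) = 6.4687×10^-5 rad/s.
Angle swept by the target during transfer: ω₂·t = 1.4399 rad = 82.50°.
Arrival is 180° from departure on the ellipse, so φ = 180° − 82.50° = 97.50°.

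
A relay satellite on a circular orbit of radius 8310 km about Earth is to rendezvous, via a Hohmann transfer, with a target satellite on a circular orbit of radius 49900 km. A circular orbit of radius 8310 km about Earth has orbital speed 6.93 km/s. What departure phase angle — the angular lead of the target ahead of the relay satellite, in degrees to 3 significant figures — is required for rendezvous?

φ = 99.8°

From the circular-orbit relation v² = μ/r at r = 8310 km: μ = v²r = (6.93)² × 8310 = 3.99087×10^5 km³/s².
The Hohmann ellipse has a_t = (r₁ + r₂)/2 = 29105 km.
Transfer time t = π√(a_t³/μ) = 24692.6 s.
The target's mean motion on its circular orbit is ω₂ = √(μ/r₂³) = 5.66739×10^-5 rad/s.
Angle swept by the target during transfer: ω₂·t = 1.3994 rad = 80.18°.
Arrival is 180° from departure on the ellipse, so φ = 180° − 80.18° = 99.8°.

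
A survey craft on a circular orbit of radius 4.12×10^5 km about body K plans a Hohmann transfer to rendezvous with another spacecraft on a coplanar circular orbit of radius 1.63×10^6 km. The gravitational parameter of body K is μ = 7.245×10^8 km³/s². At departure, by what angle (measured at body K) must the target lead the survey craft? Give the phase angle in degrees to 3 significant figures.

φ = 90.8°

Transfer-ellipse semi-major axis a_t = (r₁ + r₂)/2 = (4.120×10^5 + 1.630×10^6)/2 = 1.021×10^6 km.
The half-period of the transfer ellipse is t = π√(a_t³/μ) = 1.2041×10^5 s.
The target's mean motion on its circular orbit is ω₂ = √(μ/r₂³) = 1.2934×10^-5 rad/s.
Angle swept by the target during transfer: ω₂·t = 1.5574 rad = 89.23°.
Arrival is 180° from departure on the ellipse, so φ = 180° − 89.23° = 90.8°.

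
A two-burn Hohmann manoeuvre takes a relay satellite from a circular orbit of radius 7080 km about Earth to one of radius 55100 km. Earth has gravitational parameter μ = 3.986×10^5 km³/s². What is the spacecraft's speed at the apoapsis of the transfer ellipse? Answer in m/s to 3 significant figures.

Semi-major axis of the transfer orbit: a_t = (7080 + 55100)/2 = 31090 km.
At apoapsis, r = 55100 km.
Vis-viva: v = √[μ(2/r − 1/a_t)] = √[3.986×10^5 × (2/55100 − 1/31090)] = 1.284 km/s.

v = 1280 m/s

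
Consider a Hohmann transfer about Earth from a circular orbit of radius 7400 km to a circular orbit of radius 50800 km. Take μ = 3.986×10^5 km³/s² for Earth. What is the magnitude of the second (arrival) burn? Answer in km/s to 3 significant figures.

Transfer-ellipse semi-major axis a_t = (r₁ + r₂)/2 = (7400 + 50800)/2 = 29100 km.
On the circular orbit at r = 50800 km, v_c = √(μ/r) = 2.8012 km/s.
Transfer-orbit speed at the same r (vis-viva, a = a_t): v_t = √[μ(2/r − 1/a_t)] = 1.4126 km/s.
Δv₂ = |v_t − v_c| = |1.4126 − 2.8012| = 1.389 km/s.

Δv₂ = 1.39 km/s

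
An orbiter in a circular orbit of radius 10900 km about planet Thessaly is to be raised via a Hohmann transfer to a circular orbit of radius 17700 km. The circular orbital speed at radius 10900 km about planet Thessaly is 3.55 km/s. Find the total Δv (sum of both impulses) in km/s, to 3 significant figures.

Δv = 0.753 km/s

From the circular-orbit relation v² = μ/r at r = 10900 km: μ = v²r = (3.55)² × 10900 = 1.37367×10^5 km³/s².
Semi-major axis of the transfer orbit: a_t = (10900 + 17700)/2 = 14300 km.
At r₁ the circular-orbit speed is v₁ = √(μ/r₁) = 3.55000 km/s.
On the transfer ellipse at r₁, v² = μ(2/r − 1/a) gives v_p = √[μ(2/r₁ − 1/a_t)] = 3.94954 km/s.
First burn Δv₁ = |v_p − v₁| = 0.39954 km/s.
Circular speed at r₂: v₂ = √(μ/r₂) = 2.785832 km/s.
Transfer-orbit speed at r₂: v_a = √[μ(2/r₂ − 1/a_t)] = 2.432205 km/s.
Second burn Δv₂ = |v₂ − v_a| = 0.35363 km/s.
Total Δv = Δv₁ + Δv₂ = 0.7532 km/s.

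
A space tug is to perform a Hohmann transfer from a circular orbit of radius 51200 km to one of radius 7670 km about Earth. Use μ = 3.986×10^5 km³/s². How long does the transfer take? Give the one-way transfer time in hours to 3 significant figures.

Transfer-ellipse semi-major axis a_t = (r₁ + r₂)/2 = (51200 + 7670)/2 = 29435 km.
Transfer time t = π√(a_t³/μ) = π√((29435)³ / 3.986×10^5) = 25130 s.
Converting: 25130 s ÷ 3600 s/hour = 6.98 hours.

t = 6.98 hours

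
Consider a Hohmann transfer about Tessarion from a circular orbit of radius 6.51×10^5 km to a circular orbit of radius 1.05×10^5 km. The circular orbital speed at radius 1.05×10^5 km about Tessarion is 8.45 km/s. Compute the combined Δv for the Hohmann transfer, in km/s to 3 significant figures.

Δv = 4.24 km/s

From the circular-orbit relation v² = μ/r at r = 1.05×10^5 km: μ = v²r = (8.45)² × 1.05×10^5 = 7.49726×10^6 km³/s².
Transfer-ellipse semi-major axis a_t = (r₁ + r₂)/2 = (6.510×10^5 + 1.050×10^5)/2 = 3.780×10^5 km.
Circular speed at r₁: v₁ = √(μ/r₁) = √(7.49726×10^6/6.510×10^5) = 3.394 km/s.
Transfer-orbit speed at r₁ (v² = μ(2/r − 1/a)): v_a = √[μ(2/r₁ − 1/a_t)] = 1.789 km/s.
First burn Δv₁ = |v_a − v₁| = 1.605 km/s.
At r₂, v₂ = √(μ/r₂) = 8.4500 km/s.
Transfer-orbit speed at r₂: v_p = √[μ(2/r₂ − 1/a_t)] = 11.089 km/s.
Second burn Δv₂ = |v₂ − v_p| = 2.639 km/s.
Total Δv = Δv₁ + Δv₂ = 4.244 km/s.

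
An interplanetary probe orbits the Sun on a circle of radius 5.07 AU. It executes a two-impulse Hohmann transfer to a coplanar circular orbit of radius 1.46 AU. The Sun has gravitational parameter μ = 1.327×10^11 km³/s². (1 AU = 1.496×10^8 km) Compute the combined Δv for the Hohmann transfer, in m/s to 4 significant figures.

Δv = 10450 m/s

In km: r₁ = 5.07 × 1.496×10^8 = 7.58472×10^8 km; r₂ = 1.46 × 1.496×10^8 = 2.18416×10^8 km.
Transfer-ellipse semi-major axis a_t = (r₁ + r₂)/2 = (7.58472×10^8 + 2.18416×10^8)/2 = 4.88444×10^8 km.
Circular speed at r₁: v₁ = √(μ/r₁) = √(1.327×10^11/7.58472×10^8) = 13.227 km/s.
Transfer-orbit speed at r₁ (vis-viva): v_a = √[μ(2/r₁ − 1/a_t)] = 8.8451 km/s.
First burn Δv₁ = |v_a − v₁| = 4.382 km/s.
Circular speed at r₂: v₂ = √(μ/r₂) = 24.6487 km/s.
Transfer-orbit speed at r₂: v_p = √[μ(2/r₂ − 1/a_t)] = 30.7154 km/s.
Second burn Δv₂ = |v₂ − v_p| = 6.067 km/s.
Total Δv = Δv₁ + Δv₂ = 10.45 km/s.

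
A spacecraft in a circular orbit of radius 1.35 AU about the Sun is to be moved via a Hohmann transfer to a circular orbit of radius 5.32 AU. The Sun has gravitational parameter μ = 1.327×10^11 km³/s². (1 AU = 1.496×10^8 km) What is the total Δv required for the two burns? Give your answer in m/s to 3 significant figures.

Δv = 11400 m/s

In km: r₁ = 1.35 × 1.496×10^8 = 2.0196×10^8 km; r₂ = 5.32 × 1.496×10^8 = 7.95872×10^8 km.
The Hohmann ellipse has a_t = (r₁ + r₂)/2 = 4.98916×10^8 km.
Circular speed at r₁: v₁ = √(μ/r₁) = √(1.327×10^11/2.0196×10^8) = 25.633 km/s.
On the transfer ellipse at r₁, vis-viva gives v_p = √[μ(2/r₁ − 1/a_t)] = 32.375 km/s.
First burn Δv₁ = |v_p − v₁| = 6.742 km/s.
At r₂, v₂ = √(μ/r₂) = 12.9126 km/s.
Transfer-orbit speed at r₂: v_a = √[μ(2/r₂ − 1/a_t)] = 8.21548 km/s.
Second burn Δv₂ = |v₂ − v_a| = 4.697 km/s.
Δv = Δv₁ + Δv₂ = 6.742 + 4.697 = 11.44 km/s.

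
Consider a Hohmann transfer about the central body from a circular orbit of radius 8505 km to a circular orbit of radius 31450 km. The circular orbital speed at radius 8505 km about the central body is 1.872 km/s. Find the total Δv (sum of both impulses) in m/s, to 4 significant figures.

Δv = 815.1 m/s

From the circular-orbit relation v² = μ/r at r = 8505 km: μ = v²r = (1.872)² × 8505 = 29804.8 km³/s².
Semi-major axis of the transfer orbit: a_t = (8505 + 31450)/2 = 19977.5 km.
At r₁ the circular-orbit speed is v₁ = √(μ/r₁) = 1.8720 km/s.
Transfer-orbit speed at r₁ (vis-viva): v_p = √[μ(2/r₁ − 1/a_t)] = 2.3488 km/s.
First burn Δv₁ = |v_p − v₁| = 0.4768 km/s.
At r₂, v₂ = √(μ/r₂) = 0.9735 km/s.
Transfer-orbit speed at r₂: v_a = √[μ(2/r₂ − 1/a_t)] = 0.6352 km/s.
Second burn Δv₂ = |v₂ − v_a| = 0.3383 km/s.
Total Δv = Δv₁ + Δv₂ = 0.8151 km/s.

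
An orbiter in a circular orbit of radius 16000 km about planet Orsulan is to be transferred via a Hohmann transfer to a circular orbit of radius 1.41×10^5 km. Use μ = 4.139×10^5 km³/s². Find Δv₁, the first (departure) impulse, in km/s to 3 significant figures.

Semi-major axis of the transfer orbit: a_t = (16000 + 1.410×10^5)/2 = 78500 km.
Circular speed at r = 16000 km: v_c = √(μ/r) = 5.0861 km/s.
Transfer-orbit speed at the same r (vis-viva, a = a_t): v_t = √[μ(2/r − 1/a_t)] = 6.8165 km/s.
Δv₁ = |v_t − v_c| = |6.8165 − 5.0861| = 1.730 km/s.

Δv₁ = 1.73 km/s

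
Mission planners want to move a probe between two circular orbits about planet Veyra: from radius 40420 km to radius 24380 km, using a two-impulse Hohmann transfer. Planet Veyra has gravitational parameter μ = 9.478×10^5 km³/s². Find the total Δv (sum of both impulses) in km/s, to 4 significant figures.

Δv = 1.371 km/s

Semi-major axis of the transfer orbit: a_t = (40420 + 24380)/2 = 32400 km.
At r₁ the circular-orbit speed is v₁ = √(μ/r₁) = 4.8424 km/s.
Transfer-orbit speed at r₁ (vis-viva equation): v_a = √[μ(2/r₁ − 1/a_t)] = 4.2005 km/s.
First burn Δv₁ = |v_a − v₁| = 0.6419 km/s.
Circular speed at r₂: v₂ = √(μ/r₂) = 6.23507 km/s.
Transfer-orbit speed at r₂: v_p = √[μ(2/r₂ − 1/a_t)] = 6.96413 km/s.
Second burn Δv₂ = |v₂ − v_p| = 0.7291 km/s.
Δv = Δv₁ + Δv₂ = 0.6419 + 0.7291 = 1.371 km/s.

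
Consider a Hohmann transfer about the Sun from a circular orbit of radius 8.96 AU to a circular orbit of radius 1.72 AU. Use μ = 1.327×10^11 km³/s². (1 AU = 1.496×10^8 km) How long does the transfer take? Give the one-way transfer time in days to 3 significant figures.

In km: r₁ = 8.96 × 1.496×10^8 = 1.340416×10^9 km; r₂ = 1.72 × 1.496×10^8 = 2.57312×10^8 km.
Semi-major axis of the transfer orbit: a_t = (1.340416×10^9 + 2.57312×10^8)/2 = 7.98864×10^8 km.
Half the transfer-orbit period gives t = π√(a_t³/μ) = 1.947×10^8 s.
Converting: 1.947×10^8 s ÷ 86400 s/day = 2250 days.

t = 2250 days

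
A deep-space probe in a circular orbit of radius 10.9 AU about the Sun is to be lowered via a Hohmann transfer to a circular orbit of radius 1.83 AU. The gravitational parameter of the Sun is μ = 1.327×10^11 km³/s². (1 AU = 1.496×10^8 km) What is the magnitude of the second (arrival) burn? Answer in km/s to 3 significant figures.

In km: r₁ = 10.9 × 1.496×10^8 = 1.63064×10^9 km; r₂ = 1.83 × 1.496×10^8 = 2.73768×10^8 km.
Transfer-ellipse semi-major axis a_t = (r₁ + r₂)/2 = (1.63064×10^9 + 2.73768×10^8)/2 = 9.52204×10^8 km.
Circular speed at r = 2.73768×10^8 km: v_c = √(μ/r) = 22.016 km/s.
Transfer-orbit speed at the same r (vis-viva, a = a_t): v_t = √[μ(2/r − 1/a_t)] = 28.811 km/s.
Δv₂ = |v_t − v_c| = |28.811 − 22.016| = 6.795 km/s.

Δv₂ = 6.79 km/s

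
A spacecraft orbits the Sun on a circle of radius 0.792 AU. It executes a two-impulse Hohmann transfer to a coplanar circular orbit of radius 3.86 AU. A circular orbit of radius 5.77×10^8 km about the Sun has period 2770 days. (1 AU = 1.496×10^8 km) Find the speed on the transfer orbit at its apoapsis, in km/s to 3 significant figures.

From Kepler's third law T² = 4π²r³/μ at r = 5.77×10^8 km, T = 2770 days = 2770 × 86400 s = 2.39328×10^8 s: μ = 4π²r³/T² = 1.32404×10^11 km³/s².
In km: r₁ = 0.792 × 1.496×10^8 = 1.184832×10^8 km; r₂ = 3.86 × 1.496×10^8 = 5.77456×10^8 km.
Transfer-ellipse semi-major axis a_t = (r₁ + r₂)/2 = (1.184832×10^8 + 5.77456×10^8)/2 = 3.479696×10^8 km.
The apoapsis of the transfer ellipse is at r = 5.77456×10^8 km.
Applying v² = μ(2/r − 1/a_t): v = 8.836 km/s.

v = 8.84 km/s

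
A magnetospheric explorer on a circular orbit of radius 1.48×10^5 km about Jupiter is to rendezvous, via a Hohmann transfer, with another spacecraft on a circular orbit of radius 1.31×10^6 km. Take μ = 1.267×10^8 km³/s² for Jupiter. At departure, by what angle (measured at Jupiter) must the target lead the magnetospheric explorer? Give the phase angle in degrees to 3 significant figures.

φ = 105°

Transfer-ellipse semi-major axis a_t = (r₁ + r₂)/2 = (1.480×10^5 + 1.310×10^6)/2 = 7.290×10^5 km.
Transfer time t = π√(a_t³/μ) = 1.7372×10^5 s.
The target's mean motion on its circular orbit is ω₂ = √(μ/r₂³) = 7.5073×10^-6 rad/s.
Angle swept by the target during transfer: ω₂·t = 1.30417 rad = 74.72°.
Arrival is 180° from departure on the ellipse, so φ = 180° − 74.72° = 105°.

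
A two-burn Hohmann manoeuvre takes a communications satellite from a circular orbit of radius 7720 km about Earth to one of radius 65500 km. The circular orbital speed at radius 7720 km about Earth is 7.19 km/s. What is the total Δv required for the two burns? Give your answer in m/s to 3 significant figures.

From the circular-orbit relation v² = μ/r at r = 7720 km: μ = v²r = (7.19)² × 7720 = 3.99094×10^5 km³/s².
The Hohmann ellipse has a_t = (r₁ + r₂)/2 = 36610 km.
Circular speed at r₁: v₁ = √(μ/r₁) = √(3.99094×10^5/7720) = 7.190 km/s.
Transfer-orbit speed at r₁ (vis-viva): v_p = √[μ(2/r₁ − 1/a_t)] = 9.617 km/s.
First burn Δv₁ = |v_p − v₁| = 2.427 km/s.
At r₂, v₂ = √(μ/r₂) = 2.4684 km/s.
Transfer-orbit speed at r₂: v_a = √[μ(2/r₂ − 1/a_t)] = 1.1335 km/s.
Second burn Δv₂ = |v₂ − v_a| = 1.335 km/s.
Total Δv = Δv₁ + Δv₂ = 3.762 km/s.

Δv = 3760 m/s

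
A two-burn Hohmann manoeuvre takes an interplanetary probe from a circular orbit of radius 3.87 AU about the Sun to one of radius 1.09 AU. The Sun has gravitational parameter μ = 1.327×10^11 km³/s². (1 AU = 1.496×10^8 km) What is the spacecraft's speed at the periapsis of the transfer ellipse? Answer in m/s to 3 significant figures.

In km: r₁ = 3.87 × 1.496×10^8 = 5.78952×10^8 km; r₂ = 1.09 × 1.496×10^8 = 1.63064×10^8 km.
Semi-major axis of the transfer orbit: a_t = (5.78952×10^8 + 1.63064×10^8)/2 = 3.71008×10^8 km.
The periapsis of the transfer ellipse is at r = 1.63064×10^8 km.
Applying v² = μ(2/r − 1/a_t): v = 35.64 km/s.

v = 35600 m/s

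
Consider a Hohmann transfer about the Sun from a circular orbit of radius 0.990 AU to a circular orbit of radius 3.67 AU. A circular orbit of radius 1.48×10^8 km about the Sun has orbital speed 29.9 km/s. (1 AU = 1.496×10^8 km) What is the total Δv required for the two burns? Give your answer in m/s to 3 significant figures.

Δv = 13000 m/s

From the circular-orbit relation v² = μ/r at r = 1.48×10^8 km: μ = v²r = (29.9)² × 1.48×10^8 = 1.32313×10^11 km³/s².
In km: r₁ = 0.990 × 1.496×10^8 = 1.48104×10^8 km; r₂ = 3.67 × 1.496×10^8 = 5.49032×10^8 km.
Transfer-ellipse semi-major axis a_t = (r₁ + r₂)/2 = (1.48104×10^8 + 5.49032×10^8)/2 = 3.48568×10^8 km.
At r₁ the circular-orbit speed is v₁ = √(μ/r₁) = 29.8895 km/s.
On the transfer ellipse at r₁, vis-viva gives v_p = √[μ(2/r₁ − 1/a_t)] = 37.5123 km/s.
First burn Δv₁ = |v_p − v₁| = 7.623 km/s.
Circular speed at r₂: v₂ = √(μ/r₂) = 15.524 km/s.
Transfer-orbit speed at r₂: v_a = √[μ(2/r₂ − 1/a_t)] = 10.119 km/s.
Second burn Δv₂ = |v₂ − v_a| = 5.405 km/s.
Total Δv = Δv₁ + Δv₂ = 13.03 km/s.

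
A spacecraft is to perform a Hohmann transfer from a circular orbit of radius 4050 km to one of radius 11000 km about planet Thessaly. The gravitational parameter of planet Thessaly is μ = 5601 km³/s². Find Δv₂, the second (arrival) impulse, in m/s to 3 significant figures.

Semi-major axis of the transfer orbit: a_t = (4050 + 11000)/2 = 7525 km.
On the circular orbit at r = 11000 km, v_c = √(μ/r) = 0.7136 km/s.
Transfer-orbit speed at the same r (vis-viva, a = a_t): v_t = √[μ(2/r − 1/a_t)] = 0.5235 km/s.
Δv₂ = |v_t − v_c| = |0.5235 − 0.7136| = 0.1901 km/s.

Δv₂ = 190 m/s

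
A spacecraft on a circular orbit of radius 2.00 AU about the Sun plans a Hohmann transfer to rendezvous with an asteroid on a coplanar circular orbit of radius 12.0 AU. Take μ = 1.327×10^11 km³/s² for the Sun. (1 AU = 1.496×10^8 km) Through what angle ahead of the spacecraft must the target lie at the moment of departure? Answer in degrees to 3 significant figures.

φ = 99.8°

In km: r₁ = 2.00 × 1.496×10^8 = 2.992×10^8 km; r₂ = 12.0 × 1.496×10^8 = 1.7952×10^9 km.
Semi-major axis of the transfer orbit: a_t = (2.992×10^8 + 1.7952×10^9)/2 = 1.0472×10^9 km.
Transfer time t = π√(a_t³/μ) = 2.92253×10^8 s.
The target's mean motion on its circular orbit is ω₂ = √(μ/r₂³) = 4.78924×10^-9 rad/s.
Angle swept by the target during transfer: ω₂·t = 1.3997 rad = 80.20°.
Arrival is 180° from departure on the ellipse, so φ = 180° − 80.20° = 99.8°.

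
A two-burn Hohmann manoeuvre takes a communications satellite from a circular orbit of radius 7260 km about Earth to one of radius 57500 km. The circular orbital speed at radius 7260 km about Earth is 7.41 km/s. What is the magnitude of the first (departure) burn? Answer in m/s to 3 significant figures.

Δv₁ = 2460 m/s

From the circular-orbit relation v² = μ/r at r = 7260 km: μ = v²r = (7.41)² × 7260 = 3.98633×10^5 km³/s².
The Hohmann ellipse has a_t = (r₁ + r₂)/2 = 32380 km.
On the circular orbit at r = 7260 km, v_c = √(μ/r) = 7.410 km/s.
Transfer-orbit speed at the same r (vis-viva, a = a_t): v_t = √[μ(2/r − 1/a_t)] = 9.874 km/s.
Δv₁ = |v_t − v_c| = |9.874 − 7.410| = 2.464 km/s.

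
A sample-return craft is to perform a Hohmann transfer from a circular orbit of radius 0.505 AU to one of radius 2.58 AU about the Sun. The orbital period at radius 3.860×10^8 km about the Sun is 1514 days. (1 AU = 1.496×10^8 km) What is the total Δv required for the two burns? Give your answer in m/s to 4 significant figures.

From Kepler's third law T² = 4π²r³/μ at r = 3.860×10^8 km, T = 1514 days = 1514 × 86400 s = 1.308096×10^8 s: μ = 4π²r³/T² = 1.32691×10^11 km³/s².
In km: r₁ = 0.505 × 1.496×10^8 = 7.5548×10^7 km; r₂ = 2.58 × 1.496×10^8 = 3.85968×10^8 km.
The Hohmann ellipse has a_t = (r₁ + r₂)/2 = 2.30758×10^8 km.
At r₁ the circular-orbit speed is v₁ = √(μ/r₁) = 41.91 km/s.
On the transfer ellipse at r₁, v² = μ(2/r − 1/a) gives v_p = √[μ(2/r₁ − 1/a_t)] = 54.20 km/s.
First burn Δv₁ = |v_p − v₁| = 12.29 km/s.
At r₂, v₂ = √(μ/r₂) = 18.5415 km/s.
Transfer-orbit speed at r₂: v_a = √[μ(2/r₂ − 1/a_t)] = 10.6091 km/s.
Second burn Δv₂ = |v₂ − v_a| = 7.932 km/s.
Total Δv = Δv₁ + Δv₂ = 20.22 km/s.

Δv = 20220 m/s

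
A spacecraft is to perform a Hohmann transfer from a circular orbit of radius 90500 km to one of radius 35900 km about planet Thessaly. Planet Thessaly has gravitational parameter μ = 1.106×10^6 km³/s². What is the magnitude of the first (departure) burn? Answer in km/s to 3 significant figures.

The Hohmann ellipse has a_t = (r₁ + r₂)/2 = 63200 km.
On the circular orbit at r = 90500 km, v_c = √(μ/r) = 3.4959 km/s.
Vis-viva on the transfer ellipse at r = 90500 km gives v_t = √[μ(2/r − 1/a_t)] = 2.6348 km/s.
Δv₁ = |v_t − v_c| = |2.6348 − 3.4959| = 0.8611 km/s.

Δv₁ = 0.861 km/s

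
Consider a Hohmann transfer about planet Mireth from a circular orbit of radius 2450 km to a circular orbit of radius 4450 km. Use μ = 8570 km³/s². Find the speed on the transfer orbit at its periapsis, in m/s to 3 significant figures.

v = 2120 m/s

Transfer-ellipse semi-major axis a_t = (r₁ + r₂)/2 = (2450 + 4450)/2 = 3450 km.
The periapsis of the transfer ellipse is at r = 2450 km.
From the vis-viva equation, v = √[μ(2/r − 1/a_t)] = 2.124 km/s.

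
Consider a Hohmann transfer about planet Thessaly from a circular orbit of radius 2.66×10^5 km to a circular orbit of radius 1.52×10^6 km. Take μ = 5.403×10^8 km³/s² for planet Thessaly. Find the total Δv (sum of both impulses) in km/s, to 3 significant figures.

Δv = 22.3 km/s

Semi-major axis of the transfer orbit: a_t = (2.660×10^5 + 1.520×10^6)/2 = 8.930×10^5 km.
Circular speed at r₁: v₁ = √(μ/r₁) = √(5.403×10^8/2.660×10^5) = 45.07 km/s.
On the transfer ellipse at r₁, vis-viva equation gives v_p = √[μ(2/r₁ − 1/a_t)] = 58.80 km/s.
First burn Δv₁ = |v_p − v₁| = 13.73 km/s.
Circular speed at r₂: v₂ = √(μ/r₂) = 18.854 km/s.
Transfer-orbit speed at r₂: v_a = √[μ(2/r₂ − 1/a_t)] = 10.290 km/s.
Second burn Δv₂ = |v₂ − v_a| = 8.564 km/s.
Δv = Δv₁ + Δv₂ = 13.73 + 8.564 = 22.29 km/s.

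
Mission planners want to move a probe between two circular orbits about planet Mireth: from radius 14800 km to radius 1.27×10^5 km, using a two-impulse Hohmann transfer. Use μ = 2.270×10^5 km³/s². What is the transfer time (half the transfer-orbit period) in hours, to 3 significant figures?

The Hohmann ellipse has a_t = (r₁ + r₂)/2 = 70900 km.
Half the transfer-orbit period gives t = π√(a_t³/μ) = 1.245×10^5 s.
Converting: 1.245×10^5 s ÷ 3600 s/hour = 34.6 hours.

t = 34.6 hours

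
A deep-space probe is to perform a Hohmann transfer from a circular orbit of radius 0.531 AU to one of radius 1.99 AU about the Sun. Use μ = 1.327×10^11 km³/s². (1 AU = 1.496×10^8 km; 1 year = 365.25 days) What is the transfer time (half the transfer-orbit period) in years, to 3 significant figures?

t = 0.708 years

In km: r₁ = 0.531 × 1.496×10^8 = 7.94376×10^7 km; r₂ = 1.99 × 1.496×10^8 = 2.97704×10^8 km.
Transfer-ellipse semi-major axis a_t = (r₁ + r₂)/2 = (7.94376×10^7 + 2.97704×10^8)/2 = 1.885708×10^8 km.
Transfer time t = π√(a_t³/μ) = π√((1.885708×10^8)³ / 1.327×10^11) = 2.233×10^7 s.
Converting: 2.233×10^7 s ÷ 3.15576×10^7 s/year (365.25 × 86400) = 0.708 years.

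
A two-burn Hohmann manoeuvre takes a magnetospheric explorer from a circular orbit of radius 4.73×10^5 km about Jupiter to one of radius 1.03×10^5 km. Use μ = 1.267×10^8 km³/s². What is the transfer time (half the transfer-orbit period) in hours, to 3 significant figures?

t = 12.0 hours

The Hohmann ellipse has a_t = (r₁ + r₂)/2 = 2.880×10^5 km.
Half the transfer-orbit period gives t = π√(a_t³/μ) = 43140 s.
Converting: 43140 s ÷ 3600 s/hour = 12.0 hours.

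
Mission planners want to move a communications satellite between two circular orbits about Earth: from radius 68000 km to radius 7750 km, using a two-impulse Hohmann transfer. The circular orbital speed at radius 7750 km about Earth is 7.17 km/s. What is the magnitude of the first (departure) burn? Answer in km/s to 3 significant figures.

From the circular-orbit relation v² = μ/r at r = 7750 km: μ = v²r = (7.17)² × 7750 = 3.98419×10^5 km³/s².
Semi-major axis of the transfer orbit: a_t = (68000 + 7750)/2 = 37875 km.
On the circular orbit at r = 68000 km, v_c = √(μ/r) = 2.421 km/s.
Vis-viva on the transfer ellipse at r = 68000 km gives v_t = √[μ(2/r − 1/a_t)] = 1.095 km/s.
Δv₁ = |v_t − v_c| = |1.095 − 2.421| = 1.326 km/s.

Δv₁ = 1.33 km/s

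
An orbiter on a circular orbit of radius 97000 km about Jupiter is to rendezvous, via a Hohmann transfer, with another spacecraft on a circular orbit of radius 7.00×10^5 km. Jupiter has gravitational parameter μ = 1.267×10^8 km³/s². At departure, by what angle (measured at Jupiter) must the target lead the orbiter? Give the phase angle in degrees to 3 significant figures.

Transfer-ellipse semi-major axis a_t = (r₁ + r₂)/2 = (97000 + 7.000×10^5)/2 = 3.985×10^5 km.
Transfer time t = π√(a_t³/μ) = 70210.82 s.
Target angular speed ω₂ = √(μ/r₂³) = 1.921946×10^-5 rad/s.
Angle swept by the target during transfer: ω₂·t = 1.34941 rad = 77.32°.
The orbiter traverses 180° on the transfer ellipse, so the target must lead by 180° − 77.32° = 103°.

φ = 103°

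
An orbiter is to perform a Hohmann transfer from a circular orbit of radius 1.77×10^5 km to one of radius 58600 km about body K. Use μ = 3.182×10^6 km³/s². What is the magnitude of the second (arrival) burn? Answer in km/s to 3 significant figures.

Δv₂ = 1.66 km/s

Semi-major axis of the transfer orbit: a_t = (1.770×10^5 + 58600)/2 = 1.178×10^5 km.
On the circular orbit at r = 58600 km, v_c = √(μ/r) = 7.369 km/s.
Vis-viva on the transfer ellipse at r = 58600 km gives v_t = √[μ(2/r − 1/a_t)] = 9.033 km/s.
Δv₂ = |v_t − v_c| = |9.033 − 7.369| = 1.664 km/s.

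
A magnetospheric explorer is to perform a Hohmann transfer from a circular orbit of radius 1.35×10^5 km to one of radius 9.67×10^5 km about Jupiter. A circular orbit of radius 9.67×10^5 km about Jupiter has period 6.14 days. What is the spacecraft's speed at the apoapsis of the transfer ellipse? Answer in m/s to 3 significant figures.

From Kepler's third law T² = 4π²r³/μ at r = 9.67×10^5 km, T = 6.14 days = 6.14 × 86400 s = 5.30496×10^5 s: μ = 4π²r³/T² = 1.26845×10^8 km³/s².
The Hohmann ellipse has a_t = (r₁ + r₂)/2 = 5.510×10^5 km.
At apoapsis, r = 9.670×10^5 km.
From the vis-viva equation, v = √[μ(2/r − 1/a_t)] = 5.669 km/s.

v = 5670 m/s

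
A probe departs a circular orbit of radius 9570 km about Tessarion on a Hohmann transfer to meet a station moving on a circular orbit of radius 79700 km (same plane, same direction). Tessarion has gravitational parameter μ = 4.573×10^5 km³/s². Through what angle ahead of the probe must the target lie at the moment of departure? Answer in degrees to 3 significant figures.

φ = 105°

Transfer-ellipse semi-major axis a_t = (r₁ + r₂)/2 = (9570 + 79700)/2 = 44635 km.
The half-period of the transfer ellipse is t = π√(a_t³/μ) = 43809 s.
The target's mean motion on its circular orbit is ω₂ = √(μ/r₂³) = 3.0055×10^-5 rad/s.
Angle swept by the target during transfer: ω₂·t = 1.3167 rad = 75.44°.
The probe traverses 180° on the transfer ellipse, so the target must lead by 180° − 75.44° = 105°.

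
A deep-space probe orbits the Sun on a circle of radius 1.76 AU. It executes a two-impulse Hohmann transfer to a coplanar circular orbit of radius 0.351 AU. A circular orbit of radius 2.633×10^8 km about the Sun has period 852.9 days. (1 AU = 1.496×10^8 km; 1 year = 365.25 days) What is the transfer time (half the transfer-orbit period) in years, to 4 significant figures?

t = 0.5422 years

From Kepler's third law T² = 4π²r³/μ at r = 2.633×10^8 km, T = 852.9 days = 852.9 × 86400 s = 7.369056×10^7 s: μ = 4π²r³/T² = 1.32705×10^11 km³/s².
In km: r₁ = 1.76 × 1.496×10^8 = 2.63296×10^8 km; r₂ = 0.351 × 1.496×10^8 = 5.25096×10^7 km.
Transfer-ellipse semi-major axis a_t = (r₁ + r₂)/2 = (2.63296×10^8 + 5.25096×10^7)/2 = 1.579028×10^8 km.
Transfer time t = π√(a_t³/μ) = π√((1.579028×10^8)³ / 1.32705×10^11) = 1.711×10^7 s.
Converting: 1.711×10^7 s ÷ 3.15576×10^7 s/year (365.25 × 86400) = 0.5422 years.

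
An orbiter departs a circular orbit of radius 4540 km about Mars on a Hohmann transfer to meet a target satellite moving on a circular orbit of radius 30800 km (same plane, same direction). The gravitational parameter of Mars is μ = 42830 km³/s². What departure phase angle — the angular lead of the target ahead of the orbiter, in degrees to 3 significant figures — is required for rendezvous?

Semi-major axis of the transfer orbit: a_t = (4540 + 30800)/2 = 17670 km.
Transfer time t = π√(a_t³/μ) = 35655.8 s.
Target angular speed ω₂ = √(μ/r₂³) = 3.82867×10^-5 rad/s.
Angle swept by the target during transfer: ω₂·t = 1.36514 rad = 78.22°.
The orbiter traverses 180° on the transfer ellipse, so the target must lead by 180° − 78.22° = 102°.

φ = 102°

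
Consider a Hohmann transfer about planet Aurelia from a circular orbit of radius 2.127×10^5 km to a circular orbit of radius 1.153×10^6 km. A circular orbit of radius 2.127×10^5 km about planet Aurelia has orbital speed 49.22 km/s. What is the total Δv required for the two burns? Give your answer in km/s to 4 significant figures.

Δv = 24.08 km/s

From the circular-orbit relation v² = μ/r at r = 2.127×10^5 km: μ = v²r = (49.22)² × 2.127×10^5 = 5.15289×10^8 km³/s².
Semi-major axis of the transfer orbit: a_t = (2.127×10^5 + 1.153×10^6)/2 = 6.8285×10^5 km.
At r₁ the circular-orbit speed is v₁ = √(μ/r₁) = 49.22 km/s.
On the transfer ellipse at r₁, vis-viva gives v_p = √[μ(2/r₁ − 1/a_t)] = 63.96 km/s.
First burn Δv₁ = |v_p − v₁| = 14.74 km/s.
Circular speed at r₂: v₂ = √(μ/r₂) = 21.1403 km/s.
Transfer-orbit speed at r₂: v_a = √[μ(2/r₂ − 1/a_t)] = 11.7986 km/s.
Second burn Δv₂ = |v₂ − v_a| = 9.342 km/s.
Δv = Δv₁ + Δv₂ = 14.74 + 9.342 = 24.08 km/s.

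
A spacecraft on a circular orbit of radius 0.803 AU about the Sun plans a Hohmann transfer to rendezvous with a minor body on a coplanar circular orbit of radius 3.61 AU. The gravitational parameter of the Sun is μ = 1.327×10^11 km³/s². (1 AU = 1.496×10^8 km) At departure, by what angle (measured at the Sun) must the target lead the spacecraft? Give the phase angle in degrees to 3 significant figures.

In km: r₁ = 0.803 × 1.496×10^8 = 1.201288×10^8 km; r₂ = 3.61 × 1.496×10^8 = 5.40056×10^8 km.
Semi-major axis of the transfer orbit: a_t = (1.201288×10^8 + 5.40056×10^8)/2 = 3.300924×10^8 km.
Transfer time t = π√(a_t³/μ) = 5.1721×10^7 s.
The target's mean motion on its circular orbit is ω₂ = √(μ/r₂³) = 2.9025×10^-8 rad/s.
Angle swept by the target during transfer: ω₂·t = 1.5012 rad = 86.01°.
The spacecraft traverses 180° on the transfer ellipse, so the target must lead by 180° − 86.01° = 94.0°.

φ = 94.0°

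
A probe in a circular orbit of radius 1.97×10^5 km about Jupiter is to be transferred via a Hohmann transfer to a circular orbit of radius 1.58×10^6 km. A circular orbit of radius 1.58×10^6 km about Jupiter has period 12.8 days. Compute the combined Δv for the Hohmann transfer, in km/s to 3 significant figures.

From Kepler's third law T² = 4π²r³/μ at r = 1.58×10^6 km, T = 12.8 days = 12.8 × 86400 s = 1.10592×10^6 s: μ = 4π²r³/T² = 1.27316×10^8 km³/s².
The Hohmann ellipse has a_t = (r₁ + r₂)/2 = 8.885×10^5 km.
Circular speed at r₁: v₁ = √(μ/r₁) = √(1.27316×10^8/1.970×10^5) = 25.422 km/s.
Transfer-orbit speed at r₁ (v² = μ(2/r − 1/a)): v_p = √[μ(2/r₁ − 1/a_t)] = 33.901 km/s.
First burn Δv₁ = |v_p − v₁| = 8.479 km/s.
At r₂, v₂ = √(μ/r₂) = 8.977 km/s.
Transfer-orbit speed at r₂: v_a = √[μ(2/r₂ − 1/a_t)] = 4.227 km/s.
Second burn Δv₂ = |v₂ − v_a| = 4.750 km/s.
Total Δv = Δv₁ + Δv₂ = 13.23 km/s.

Δv = 13.2 km/s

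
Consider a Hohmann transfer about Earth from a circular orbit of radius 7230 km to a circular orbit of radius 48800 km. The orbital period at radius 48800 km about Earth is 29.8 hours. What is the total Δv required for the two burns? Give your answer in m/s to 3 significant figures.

Δv = 3780 m/s

From Kepler's third law T² = 4π²r³/μ at r = 48800 km, T = 29.8 hours = 29.8 × 3600 s = 1.0728×10^5 s: μ = 4π²r³/T² = 3.98641×10^5 km³/s².
Semi-major axis of the transfer orbit: a_t = (7230 + 48800)/2 = 28015 km.
Circular speed at r₁: v₁ = √(μ/r₁) = √(3.98641×10^5/7230) = 7.425 km/s.
On the transfer ellipse at r₁, v² = μ(2/r − 1/a) gives v_p = √[μ(2/r₁ − 1/a_t)] = 9.800 km/s.
First burn Δv₁ = |v_p − v₁| = 2.375 km/s.
At r₂, v₂ = √(μ/r₂) = 2.858 km/s.
Transfer-orbit speed at r₂: v_a = √[μ(2/r₂ − 1/a_t)] = 1.452 km/s.
Second burn Δv₂ = |v₂ − v_a| = 1.406 km/s.
Δv = Δv₁ + Δv₂ = 2.375 + 1.406 = 3.781 km/s.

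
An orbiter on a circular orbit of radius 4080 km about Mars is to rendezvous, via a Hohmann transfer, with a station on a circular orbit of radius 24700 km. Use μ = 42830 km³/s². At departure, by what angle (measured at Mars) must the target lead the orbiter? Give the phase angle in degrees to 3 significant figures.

Semi-major axis of the transfer orbit: a_t = (4080 + 24700)/2 = 14390 km.
The half-period of the transfer ellipse is t = π√(a_t³/μ) = 26200 s.
Target angular speed ω₂ = √(μ/r₂³) = 5.331×10^-5 rad/s.
Angle swept by the target during transfer: ω₂·t = 1.397 rad = 80.04°.
The orbiter traverses 180° on the transfer ellipse, so the target must lead by 180° − 80.04° = 100°.

φ = 100°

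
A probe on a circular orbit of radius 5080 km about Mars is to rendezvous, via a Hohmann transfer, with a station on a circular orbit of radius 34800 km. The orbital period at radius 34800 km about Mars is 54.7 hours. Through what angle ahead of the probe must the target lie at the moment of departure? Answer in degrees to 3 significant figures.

From Kepler's third law T² = 4π²r³/μ at r = 34800 km, T = 54.7 hours = 54.7 × 3600 s = 1.9692×10^5 s: μ = 4π²r³/T² = 42906.0 km³/s².
Semi-major axis of the transfer orbit: a_t = (5080 + 34800)/2 = 19940 km.
Transfer time t = π√(a_t³/μ) = 42700 s.
Target angular speed ω₂ = √(μ/r₂³) = 3.191×10^-5 rad/s.
Angle swept by the target during transfer: ω₂·t = 1.3626 rad = 78.07°.
The probe traverses 180° on the transfer ellipse, so the target must lead by 180° − 78.07° = 102°.

φ = 102°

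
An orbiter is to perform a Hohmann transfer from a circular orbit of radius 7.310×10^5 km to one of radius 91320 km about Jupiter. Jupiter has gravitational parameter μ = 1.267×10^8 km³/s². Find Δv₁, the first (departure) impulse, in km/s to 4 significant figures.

Δv₁ = 6.961 km/s

Transfer-ellipse semi-major axis a_t = (r₁ + r₂)/2 = (7.310×10^5 + 91320)/2 = 4.1116×10^5 km.
On the circular orbit at r = 7.310×10^5 km, v_c = √(μ/r) = 13.1653 km/s.
Transfer-orbit speed at the same r (vis-viva, a = a_t): v_t = √[μ(2/r − 1/a_t)] = 6.20451 km/s.
Δv₁ = |v_t − v_c| = |6.20451 − 13.1653| = 6.961 km/s.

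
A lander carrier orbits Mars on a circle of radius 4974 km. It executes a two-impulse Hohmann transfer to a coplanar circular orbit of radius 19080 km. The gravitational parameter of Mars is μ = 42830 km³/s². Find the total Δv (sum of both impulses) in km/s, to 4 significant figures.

Δv = 1.296 km/s

Semi-major axis of the transfer orbit: a_t = (4974 + 19080)/2 = 12027 km.
Circular speed at r₁: v₁ = √(μ/r₁) = √(42830/4974) = 2.9344 km/s.
Transfer-orbit speed at r₁ (vis-viva equation): v_p = √[μ(2/r₁ − 1/a_t)] = 3.6960 km/s.
First burn Δv₁ = |v_p − v₁| = 0.7616 km/s.
At r₂, v₂ = √(μ/r₂) = 1.49825 km/s.
Transfer-orbit speed at r₂: v_a = √[μ(2/r₂ − 1/a_t)] = 0.963516 km/s.
Second burn Δv₂ = |v₂ − v_a| = 0.5347 km/s.
Total Δv = Δv₁ + Δv₂ = 1.296 km/s.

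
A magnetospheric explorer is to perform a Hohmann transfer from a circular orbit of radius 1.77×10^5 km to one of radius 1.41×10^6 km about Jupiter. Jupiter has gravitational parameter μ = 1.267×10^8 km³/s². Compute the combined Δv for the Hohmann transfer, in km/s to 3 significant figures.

Δv = 13.9 km/s

Transfer-ellipse semi-major axis a_t = (r₁ + r₂)/2 = (1.770×10^5 + 1.410×10^6)/2 = 7.935×10^5 km.
At r₁ the circular-orbit speed is v₁ = √(μ/r₁) = 26.75 km/s.
Transfer-orbit speed at r₁ (v² = μ(2/r − 1/a)): v_p = √[μ(2/r₁ − 1/a_t)] = 35.66 km/s.
First burn Δv₁ = |v_p − v₁| = 8.910 km/s.
At r₂, v₂ = √(μ/r₂) = 9.479 km/s.
Transfer-orbit speed at r₂: v_a = √[μ(2/r₂ − 1/a_t)] = 4.477 km/s.
Second burn Δv₂ = |v₂ − v_a| = 5.002 km/s.
Δv = Δv₁ + Δv₂ = 8.910 + 5.002 = 13.91 km/s.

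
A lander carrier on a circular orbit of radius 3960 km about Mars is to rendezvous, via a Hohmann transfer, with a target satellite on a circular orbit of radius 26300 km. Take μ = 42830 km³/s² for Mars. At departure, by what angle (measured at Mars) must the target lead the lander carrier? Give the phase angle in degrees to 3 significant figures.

φ = 101°

Transfer-ellipse semi-major axis a_t = (r₁ + r₂)/2 = (3960 + 26300)/2 = 15130 km.
The half-period of the transfer ellipse is t = π√(a_t³/μ) = 28251 s.
Target angular speed ω₂ = √(μ/r₂³) = 4.8522×10^-5 rad/s.
Angle swept by the target during transfer: ω₂·t = 1.3708 rad = 78.54°.
The lander carrier traverses 180° on the transfer ellipse, so the target must lead by 180° − 78.54° = 101°.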